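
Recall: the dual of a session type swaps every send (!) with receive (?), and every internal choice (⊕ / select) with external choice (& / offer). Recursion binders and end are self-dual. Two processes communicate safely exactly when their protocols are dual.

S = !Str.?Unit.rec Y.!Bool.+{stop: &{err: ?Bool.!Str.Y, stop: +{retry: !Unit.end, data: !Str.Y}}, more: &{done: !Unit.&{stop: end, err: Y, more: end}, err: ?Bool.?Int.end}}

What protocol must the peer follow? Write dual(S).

?Str.!Unit.rec Y.?Bool.&{stop: +{err: !Bool.?Str.Y, stop: &{retry: ?Unit.end, data: ?Str.Y}}, more: +{done: ?Unit.+{stop: end, err: Y, more: end}, err: !Bool.!Int.end}}

!Str ↦ ?Str
  ?Unit ↦ !Unit
    rec Y ↦ rec Y  (rec unchanged)
      !Bool ↦ ?Bool
        +{stop,more} ↦ &{stop,more}  (internal→external)
          [stop]
            &{err,stop} ↦ +{err,stop}  (&→⊕)
              [err]
                ?Bool ↦ !Bool
                  !Str ↦ ?Str
                    dual(Y) = Y
              [stop]
                +{retry,data} ↦ &{retry,data}  (internal→external)
                  [retry]
                    !Unit ↦ ?Unit
                      dual(end) = end
                  [data]
                    !Str ↦ ?Str
                      dual(Y) = Y
          [more]
            &{done,err} ↦ +{done,err}  (&→⊕)
              [done]
                !Unit ↦ ?Unit
                  &{stop,err,more} ↦ +{stop,err,more}  (&→⊕)
                    [stop]
                      dual(end) = end
                    [err]
                      dual(Y) = Y
                    [more]
                      dual(end) = end
              [err]
                ?Bool ↦ !Bool
                  ?Int ↦ !Int
                    dual(end) = end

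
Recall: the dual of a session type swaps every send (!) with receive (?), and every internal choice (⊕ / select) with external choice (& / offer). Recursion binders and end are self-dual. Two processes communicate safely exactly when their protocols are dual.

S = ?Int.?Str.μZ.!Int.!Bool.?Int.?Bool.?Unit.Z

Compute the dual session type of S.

?Int = !Int
  ?Str = !Str
    μZ = μZ  (binder kept)
      !Int = ?Int
        !Bool = ?Bool
          ?Int = !Int
            ?Bool = !Bool
              ?Unit = !Unit
                Z ↦ Z

!Int.!Str.μZ.?Int.?Bool.!Int.!Bool.!Unit.Z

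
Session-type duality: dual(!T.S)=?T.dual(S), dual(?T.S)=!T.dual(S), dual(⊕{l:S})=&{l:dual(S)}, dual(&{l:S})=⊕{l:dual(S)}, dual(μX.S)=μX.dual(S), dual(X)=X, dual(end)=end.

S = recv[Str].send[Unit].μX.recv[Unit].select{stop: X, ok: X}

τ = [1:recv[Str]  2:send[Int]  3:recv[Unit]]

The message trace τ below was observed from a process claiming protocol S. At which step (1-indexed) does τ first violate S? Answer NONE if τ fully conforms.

[1] recv[Str]  ✓  now at send[Unit].μX.…
[2] got send[Int], protocol expects send[Unit]  ✗

2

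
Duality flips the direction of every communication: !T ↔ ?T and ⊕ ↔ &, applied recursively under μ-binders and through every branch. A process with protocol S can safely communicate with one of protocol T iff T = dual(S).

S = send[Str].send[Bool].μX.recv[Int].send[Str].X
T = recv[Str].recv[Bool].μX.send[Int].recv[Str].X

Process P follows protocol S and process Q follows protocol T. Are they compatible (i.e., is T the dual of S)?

send[Str] ‖ recv[Str]  ok
  send[Bool] ‖ recv[Bool]  ok
    μX ‖ μX  ok (μ self-dual)
      recv[Int] ‖ send[Int]  ok
        send[Str] ‖ recv[Str]  ok
          X ‖ X  ok

YES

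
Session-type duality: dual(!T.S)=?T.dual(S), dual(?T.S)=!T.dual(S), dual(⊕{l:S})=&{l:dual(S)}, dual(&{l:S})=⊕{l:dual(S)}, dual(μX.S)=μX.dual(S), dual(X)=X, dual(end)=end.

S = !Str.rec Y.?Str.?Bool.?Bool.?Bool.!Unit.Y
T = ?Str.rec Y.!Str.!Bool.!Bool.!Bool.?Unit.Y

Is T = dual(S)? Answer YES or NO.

YES

!Str vs ?Str  match
  rec Y vs rec Y  match (binder kept)
    ?Str vs !Str  match
      ?Bool vs !Bool  match
        ?Bool vs !Bool  match
          ?Bool vs !Bool  match
            !Unit vs ?Unit  match
              Y vs Y  match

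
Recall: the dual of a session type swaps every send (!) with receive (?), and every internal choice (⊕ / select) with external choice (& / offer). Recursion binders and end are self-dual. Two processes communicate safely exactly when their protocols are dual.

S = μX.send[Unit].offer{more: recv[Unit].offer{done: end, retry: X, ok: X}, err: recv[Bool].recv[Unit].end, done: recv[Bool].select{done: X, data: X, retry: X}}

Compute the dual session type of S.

μX → μX  (binder kept)
  send[Unit] → recv[Unit]
    offer{more,err,done} → select{more,err,done}  (offer→select)
      • more:
        recv[Unit] → send[Unit]
          offer{done,retry,ok} → select{done,retry,ok}  (offer→select)
            • done:
              end self-dual
            • retry:
              X self-dual
            • ok:
              X self-dual
      • err:
        recv[Bool] → send[Bool]
          recv[Unit] → send[Unit]
            end self-dual
      • done:
        recv[Bool] → send[Bool]
          select{done,data,retry} → offer{done,data,retry}  (select→offer)
            • done:
              X self-dual
            • data:
              X self-dual
            • retry:
              X self-dual

μX.recv[Unit].select{more: send[Unit].select{done: end, retry: X, ok: X}, err: send[Bool].send[Unit].end, done: send[Bool].offer{done: X, data: X, retry: X}}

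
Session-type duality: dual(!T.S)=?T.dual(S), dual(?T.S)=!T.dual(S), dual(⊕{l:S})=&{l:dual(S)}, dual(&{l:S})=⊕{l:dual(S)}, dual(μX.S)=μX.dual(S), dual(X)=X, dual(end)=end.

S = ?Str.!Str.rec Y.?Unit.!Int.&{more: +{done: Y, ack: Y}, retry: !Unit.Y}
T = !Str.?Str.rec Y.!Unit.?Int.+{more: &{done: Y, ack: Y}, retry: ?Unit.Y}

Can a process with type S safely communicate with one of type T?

?Str ‖ !Str  ✓
  !Str ‖ ?Str  ✓
    rec Y ‖ rec Y  ✓ (μ self-dual)
      ?Unit ‖ !Unit  ✓
        !Int ‖ ?Int  ✓
          &{more,retry} ‖ +{more,retry}  ✓ label sets agree
            • more:
              +{done,ack} ‖ &{done,ack}  ✓ label sets agree
                • done:
                  Y ‖ Y  ✓
                • ack:
                  Y ‖ Y  ✓
            • retry:
              !Unit ‖ ?Unit  ✓
                Y ‖ Y  ✓

YES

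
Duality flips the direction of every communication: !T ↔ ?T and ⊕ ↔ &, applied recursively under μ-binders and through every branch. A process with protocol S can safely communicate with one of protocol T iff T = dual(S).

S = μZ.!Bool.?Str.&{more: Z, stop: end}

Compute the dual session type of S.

μZ.?Bool.!Str.⊕{more: Z, stop: end}

μZ ↦ μZ  (binder kept)
  !Bool ↦ ?Bool
    ?Str ↦ !Str
      &{more,stop} ↦ ⊕{more,stop}  (external→internal)
        [more]
          dual(Z) = Z
        [stop]
          dual(end) = end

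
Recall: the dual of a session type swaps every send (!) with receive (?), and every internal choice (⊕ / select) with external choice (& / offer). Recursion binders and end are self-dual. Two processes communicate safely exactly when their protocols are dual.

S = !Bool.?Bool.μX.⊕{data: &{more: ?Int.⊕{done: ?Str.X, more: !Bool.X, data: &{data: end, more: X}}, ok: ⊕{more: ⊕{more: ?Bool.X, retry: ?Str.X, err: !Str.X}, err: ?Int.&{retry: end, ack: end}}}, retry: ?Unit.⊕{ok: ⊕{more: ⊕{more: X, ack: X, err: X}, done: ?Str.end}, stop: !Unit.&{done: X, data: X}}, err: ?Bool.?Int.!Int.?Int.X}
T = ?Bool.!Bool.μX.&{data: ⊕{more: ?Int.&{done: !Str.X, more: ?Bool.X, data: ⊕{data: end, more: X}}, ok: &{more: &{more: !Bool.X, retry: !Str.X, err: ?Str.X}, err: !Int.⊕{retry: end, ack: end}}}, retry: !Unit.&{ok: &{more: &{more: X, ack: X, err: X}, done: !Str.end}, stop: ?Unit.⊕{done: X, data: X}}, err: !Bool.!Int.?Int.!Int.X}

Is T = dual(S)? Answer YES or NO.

!Bool ‖ ?Bool  match
  ?Bool ‖ !Bool  match
    μX ‖ μX  match (μ self-dual)
      ⊕{data,retry,err} ‖ &{data,retry,err}  match same labels
        case data:
          &{more,ok} ‖ ⊕{more,ok}  match same labels
            case more:
              ?Int ‖ ?Int  ✗ same direction on both sides — not dual

NO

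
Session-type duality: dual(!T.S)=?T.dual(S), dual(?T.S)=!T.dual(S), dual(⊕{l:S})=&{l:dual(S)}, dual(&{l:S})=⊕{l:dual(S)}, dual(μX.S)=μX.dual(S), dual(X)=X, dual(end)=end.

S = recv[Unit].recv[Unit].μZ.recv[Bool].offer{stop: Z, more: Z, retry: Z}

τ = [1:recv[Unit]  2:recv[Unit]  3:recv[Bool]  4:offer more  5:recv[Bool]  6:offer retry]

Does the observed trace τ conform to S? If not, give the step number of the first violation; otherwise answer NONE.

[1] recv[Unit]  match  residual = recv[Unit].μZ.…
[2] recv[Unit]  match  residual = μZ.…
[3] recv[Bool]  match  residual = offer{stop: μZ.…, more: μZ.…, retry: μZ.…}
[4] offer more  match  residual = μZ.…
[5] recv[Bool]  match  residual = offer{stop: μZ.…, more: μZ.…, retry: μZ.…}
[6] offer retry  match  residual = μZ.…
τ conforms to S (length 6)

NONE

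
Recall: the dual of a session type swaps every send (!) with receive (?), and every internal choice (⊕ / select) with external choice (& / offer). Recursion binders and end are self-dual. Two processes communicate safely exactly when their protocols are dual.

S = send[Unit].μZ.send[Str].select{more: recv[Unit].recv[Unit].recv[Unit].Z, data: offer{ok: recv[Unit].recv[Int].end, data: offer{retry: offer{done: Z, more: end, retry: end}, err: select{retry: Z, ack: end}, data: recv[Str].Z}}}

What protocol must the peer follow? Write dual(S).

send[Unit] = recv[Unit]
  μZ = μZ  (binder kept)
    send[Str] = recv[Str]
      select{more,data} = offer{more,data}  (⊕→&)
        • more:
          recv[Unit] = send[Unit]
            recv[Unit] = send[Unit]
              recv[Unit] = send[Unit]
                Z self-dual
        • data:
          offer{ok,data} = select{ok,data}  (external→internal)
            • ok:
              recv[Unit] = send[Unit]
                recv[Int] = send[Int]
                  end self-dual
            • data:
              offer{retry,err,data} = select{retry,err,data}  (external→internal)
                • retry:
                  offer{done,more,retry} = select{done,more,retry}  (external→internal)
                    • done:
                      Z self-dual
                    • more:
                      end self-dual
                    • retry:
                      end self-dual
                • err:
                  select{retry,ack} = offer{retry,ack}  (⊕→&)
                    • retry:
                      Z self-dual
                    • ack:
                      end self-dual
                • data:
                  recv[Str] = send[Str]
                    Z self-dual

recv[Unit].μZ.recv[Str].offer{more: send[Unit].send[Unit].send[Unit].Z, data: select{ok: send[Unit].send[Int].end, data: select{retry: select{done: Z, more: end, retry: end}, err: offer{retry: Z, ack: end}, data: send[Str].Z}}}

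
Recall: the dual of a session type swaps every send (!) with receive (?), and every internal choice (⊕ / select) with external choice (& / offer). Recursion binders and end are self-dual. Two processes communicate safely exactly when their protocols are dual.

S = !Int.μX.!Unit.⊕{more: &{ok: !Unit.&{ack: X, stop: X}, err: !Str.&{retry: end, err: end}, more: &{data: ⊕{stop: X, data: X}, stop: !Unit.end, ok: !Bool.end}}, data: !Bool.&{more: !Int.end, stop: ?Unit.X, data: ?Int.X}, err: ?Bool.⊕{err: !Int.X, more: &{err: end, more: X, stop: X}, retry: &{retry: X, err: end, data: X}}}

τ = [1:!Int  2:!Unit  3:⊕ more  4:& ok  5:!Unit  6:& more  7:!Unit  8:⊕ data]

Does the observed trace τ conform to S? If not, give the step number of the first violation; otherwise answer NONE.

6

step 1: !Int  ✓  cont: μX.…
step 2: !Unit  ✓  cont: ⊕{more: &{ok: !Unit.&{ack: μX.…, stop: μX.…}, err: !Str.&{retry: end, err: end}, more: &{data: ⊕{stop: μX.…, data: μX.…}, stop: !Unit.end, ok: !Bool.end}}, data: !Bool.&{more: !Int.end, stop: ?Unit.μX.…, data: ?Int.μX.…}, err: ?Bool.⊕{err: !Int.μX.…, more: &{err: end, more: μX.…, stop: μX.…}, retry: &{retry: μX.…, err: end, data: μX.…}}}
step 3: ⊕ more  ✓  cont: &{ok: !Unit.&{ack: μX.…, stop: μX.…}, err: !Str.&{retry: end, err: end}, more: &{data: ⊕{stop: μX.…, data: μX.…}, stop: !Unit.end, ok: !Bool.end}}
step 4: & ok  ✓  cont: !Unit.&{ack: μX.…, stop: μX.…}
step 5: !Unit  ✓  cont: &{ack: μX.…, stop: μX.…}
step 6: got & more, protocol expects & ack or & stop  ✗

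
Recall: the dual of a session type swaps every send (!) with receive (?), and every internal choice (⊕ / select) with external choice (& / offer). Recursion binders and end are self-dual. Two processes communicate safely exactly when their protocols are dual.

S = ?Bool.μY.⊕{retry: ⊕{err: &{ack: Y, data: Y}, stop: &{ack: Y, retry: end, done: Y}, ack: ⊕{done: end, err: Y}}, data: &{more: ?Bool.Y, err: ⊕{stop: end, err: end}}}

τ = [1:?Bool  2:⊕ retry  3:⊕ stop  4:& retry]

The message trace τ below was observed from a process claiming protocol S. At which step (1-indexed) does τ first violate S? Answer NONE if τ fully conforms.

NONE

@1 ?Bool  ✓  now at μY.…
@2 ⊕ retry  ✓  now at ⊕{err: &{ack: μY.…, data: μY.…}, stop: &{ack: μY.…, retry: end, done: μY.…}, ack: ⊕{done: end, err: μY.…}}
@3 ⊕ stop  ✓  now at &{ack: μY.…, retry: end, done: μY.…}
@4 & retry  ✓  now at end
τ conforms to S (length 4)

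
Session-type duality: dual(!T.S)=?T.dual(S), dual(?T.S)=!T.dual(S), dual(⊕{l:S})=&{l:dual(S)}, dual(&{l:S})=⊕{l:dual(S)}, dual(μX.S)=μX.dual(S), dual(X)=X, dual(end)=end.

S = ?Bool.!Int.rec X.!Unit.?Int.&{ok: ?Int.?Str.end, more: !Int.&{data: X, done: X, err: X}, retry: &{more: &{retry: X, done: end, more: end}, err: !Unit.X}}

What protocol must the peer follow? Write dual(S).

?Bool → !Bool
  !Int → ?Int
    rec X → rec X  (rec unchanged)
      !Unit → ?Unit
        ?Int → !Int
          &{ok,more,retry} → +{ok,more,retry}  (offer→select)
            case ok:
              ?Int → !Int
                ?Str → !Str
                  dual(end) = end
            case more:
              !Int → ?Int
                &{data,done,err} → +{data,done,err}  (offer→select)
                  case data:
                    dual(X) = X
                  case done:
                    dual(X) = X
                  case err:
                    dual(X) = X
            case retry:
              &{more,err} → +{more,err}  (offer→select)
                case more:
                  &{retry,done,more} → +{retry,done,more}  (offer→select)
                    case retry:
                      dual(X) = X
                    case done:
                      dual(end) = end
                    case more:
                      dual(end) = end
                case err:
                  !Unit → ?Unit
                    dual(X) = X

!Bool.?Int.rec X.?Unit.!Int.+{ok: !Int.!Str.end, more: ?Int.+{data: X, done: X, err: X}, retry: +{more: +{retry: X, done: end, more: end}, err: ?Unit.X}}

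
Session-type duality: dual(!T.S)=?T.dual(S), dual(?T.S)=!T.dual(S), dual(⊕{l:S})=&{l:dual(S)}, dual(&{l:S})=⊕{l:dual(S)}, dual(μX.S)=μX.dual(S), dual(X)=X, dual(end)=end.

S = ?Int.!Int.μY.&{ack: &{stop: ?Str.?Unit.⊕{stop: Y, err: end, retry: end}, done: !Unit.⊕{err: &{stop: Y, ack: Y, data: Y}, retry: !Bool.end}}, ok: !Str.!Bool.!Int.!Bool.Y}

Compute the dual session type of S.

?Int ↦ !Int
  !Int ↦ ?Int
    μY ↦ μY  (rec unchanged)
      &{ack,ok} ↦ ⊕{ack,ok}  (external→internal)
        [ack]
          &{stop,done} ↦ ⊕{stop,done}  (external→internal)
            [stop]
              ?Str ↦ !Str
                ?Unit ↦ !Unit
                  ⊕{stop,err,retry} ↦ &{stop,err,retry}  (⊕→&)
                    [stop]
                      Y ↦ Y
                    [err]
                      end ↦ end
                    [retry]
                      end ↦ end
            [done]
              !Unit ↦ ?Unit
                ⊕{err,retry} ↦ &{err,retry}  (⊕→&)
                  [err]
                    &{stop,ack,data} ↦ ⊕{stop,ack,data}  (external→internal)
                      [stop]
                        Y ↦ Y
                      [ack]
                        Y ↦ Y
                      [data]
                        Y ↦ Y
                  [retry]
                    !Bool ↦ ?Bool
                      end ↦ end
        [ok]
          !Str ↦ ?Str
            !Bool ↦ ?Bool
              !Int ↦ ?Int
                !Bool ↦ ?Bool
                  Y ↦ Y

!Int.?Int.μY.⊕{ack: ⊕{stop: !Str.!Unit.&{stop: Y, err: end, retry: end}, done: ?Unit.&{err: ⊕{stop: Y, ack: Y, data: Y}, retry: ?Bool.end}}, ok: ?Str.?Bool.?Int.?Bool.Y}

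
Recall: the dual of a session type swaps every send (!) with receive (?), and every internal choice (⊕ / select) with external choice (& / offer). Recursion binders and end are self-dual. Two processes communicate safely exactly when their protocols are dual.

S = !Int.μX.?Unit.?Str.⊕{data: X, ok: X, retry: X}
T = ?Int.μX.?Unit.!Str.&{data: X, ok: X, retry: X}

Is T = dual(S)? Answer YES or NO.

NO

!Int ‖ ?Int  ok
  μX ‖ μX  ok (μ self-dual)
    ?Unit ‖ ?Unit  ✗ same direction on both sides — not dual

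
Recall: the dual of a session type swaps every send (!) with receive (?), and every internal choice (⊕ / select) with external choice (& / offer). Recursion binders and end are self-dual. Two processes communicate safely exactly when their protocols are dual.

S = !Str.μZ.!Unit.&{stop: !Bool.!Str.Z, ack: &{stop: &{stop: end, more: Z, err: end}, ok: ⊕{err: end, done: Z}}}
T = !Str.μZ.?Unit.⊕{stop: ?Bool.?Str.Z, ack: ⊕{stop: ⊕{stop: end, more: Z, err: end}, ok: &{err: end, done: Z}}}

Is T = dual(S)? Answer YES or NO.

!Str ‖ !Str  ✗ same direction on both sides — not dual

NO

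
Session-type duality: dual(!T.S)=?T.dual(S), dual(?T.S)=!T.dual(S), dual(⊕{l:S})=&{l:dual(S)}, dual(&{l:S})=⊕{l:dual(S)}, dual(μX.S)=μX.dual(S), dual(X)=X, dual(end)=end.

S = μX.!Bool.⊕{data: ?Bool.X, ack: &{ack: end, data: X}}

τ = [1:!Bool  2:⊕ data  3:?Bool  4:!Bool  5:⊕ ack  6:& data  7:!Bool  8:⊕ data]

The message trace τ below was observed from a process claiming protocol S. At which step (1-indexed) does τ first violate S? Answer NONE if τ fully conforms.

[1] !Bool  match  residual = ⊕{data: ?Bool.μX.…, ack: &{ack: end, data: μX.…}}
[2] ⊕ data  match  residual = ?Bool.μX.…
[3] ?Bool  match  residual = μX.…
[4] !Bool  match  residual = ⊕{data: ?Bool.μX.…, ack: &{ack: end, data: μX.…}}
[5] ⊕ ack  match  residual = &{ack: end, data: μX.…}
[6] & data  match  residual = μX.…
[7] !Bool  match  residual = ⊕{data: ?Bool.μX.…, ack: &{ack: end, data: μX.…}}
[8] ⊕ data  match  residual = ?Bool.μX.…
trace exhausted — no violation

NONE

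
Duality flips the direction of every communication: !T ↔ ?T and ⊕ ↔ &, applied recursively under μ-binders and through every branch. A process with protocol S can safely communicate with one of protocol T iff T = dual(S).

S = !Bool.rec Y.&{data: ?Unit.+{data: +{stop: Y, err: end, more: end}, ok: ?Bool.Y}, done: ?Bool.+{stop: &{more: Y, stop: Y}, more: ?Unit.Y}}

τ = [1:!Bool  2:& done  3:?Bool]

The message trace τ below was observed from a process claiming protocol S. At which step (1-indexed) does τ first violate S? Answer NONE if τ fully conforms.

@1 !Bool  ok  now at rec Y.…
@2 & done  ok  now at ?Bool.+{stop: &{more: rec Y.…, stop: rec Y.…}, more: ?Unit.rec Y.…}
@3 ?Bool  ok  now at +{stop: &{more: rec Y.…, stop: rec Y.…}, more: ?Unit.rec Y.…}
all 3 steps conform

NONE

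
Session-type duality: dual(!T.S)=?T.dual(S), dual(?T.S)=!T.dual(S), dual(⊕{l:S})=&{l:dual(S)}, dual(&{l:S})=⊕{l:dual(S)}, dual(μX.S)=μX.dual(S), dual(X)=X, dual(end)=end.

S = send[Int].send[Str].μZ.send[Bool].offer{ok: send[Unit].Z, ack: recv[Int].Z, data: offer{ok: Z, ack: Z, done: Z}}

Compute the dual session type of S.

recv[Int].recv[Str].μZ.recv[Bool].select{ok: recv[Unit].Z, ack: send[Int].Z, data: select{ok: Z, ack: Z, done: Z}}

send[Int] = recv[Int]
  send[Str] = recv[Str]
    μZ = μZ  (rec unchanged)
      send[Bool] = recv[Bool]
        offer{ok,ack,data} = select{ok,ack,data}  (&→⊕)
          • ok:
            send[Unit] = recv[Unit]
              Z ↦ Z
          • ack:
            recv[Int] = send[Int]
              Z ↦ Z
          • data:
            offer{ok,ack,done} = select{ok,ack,done}  (&→⊕)
              • ok:
                Z ↦ Z
              • ack:
                Z ↦ Z
              • done:
                Z ↦ Z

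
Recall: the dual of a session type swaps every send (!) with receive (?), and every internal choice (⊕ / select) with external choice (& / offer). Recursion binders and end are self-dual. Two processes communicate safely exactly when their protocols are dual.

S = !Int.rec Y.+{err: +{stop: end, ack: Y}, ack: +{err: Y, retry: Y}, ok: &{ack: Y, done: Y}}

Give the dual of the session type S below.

?Int.rec Y.&{err: &{stop: end, ack: Y}, ack: &{err: Y, retry: Y}, ok: +{ack: Y, done: Y}}

!Int ↦ ?Int
  rec Y ↦ rec Y  (μ self-dual)
    +{err,ack,ok} ↦ &{err,ack,ok}  (internal→external)
      • err:
        +{stop,ack} ↦ &{stop,ack}  (internal→external)
          • stop:
            end ↦ end
          • ack:
            Y ↦ Y
      • ack:
        +{err,retry} ↦ &{err,retry}  (internal→external)
          • err:
            Y ↦ Y
          • retry:
            Y ↦ Y
      • ok:
        &{ack,done} ↦ +{ack,done}  (&→⊕)
          • ack:
            Y ↦ Y
          • done:
            Y ↦ Y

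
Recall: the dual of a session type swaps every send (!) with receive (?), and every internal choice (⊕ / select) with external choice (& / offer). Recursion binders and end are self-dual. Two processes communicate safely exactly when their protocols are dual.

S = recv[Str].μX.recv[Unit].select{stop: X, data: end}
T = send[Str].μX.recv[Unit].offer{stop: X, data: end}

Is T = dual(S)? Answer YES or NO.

NO

recv[Str] ‖ send[Str]  ✓
  μX ‖ μX  ✓ (μ self-dual)
    recv[Unit] ‖ recv[Unit]  ✗ same direction on both sides — not dual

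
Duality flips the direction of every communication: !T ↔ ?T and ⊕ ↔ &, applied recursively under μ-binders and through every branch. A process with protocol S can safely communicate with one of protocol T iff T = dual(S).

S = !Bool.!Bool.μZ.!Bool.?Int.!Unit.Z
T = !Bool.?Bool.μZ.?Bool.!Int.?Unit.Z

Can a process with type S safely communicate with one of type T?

!Bool | !Bool  ✗ same direction on both sides — not dual

NO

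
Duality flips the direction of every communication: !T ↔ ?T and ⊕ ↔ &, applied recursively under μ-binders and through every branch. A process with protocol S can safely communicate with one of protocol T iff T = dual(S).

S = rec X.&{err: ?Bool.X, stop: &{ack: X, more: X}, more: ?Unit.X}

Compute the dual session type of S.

rec X.+{err: !Bool.X, stop: +{ack: X, more: X}, more: !Unit.X}

rec X = rec X  (binder kept)
  &{err,stop,more} = +{err,stop,more}  (offer→select)
    • err:
      ?Bool = !Bool
        X ↦ X
    • stop:
      &{ack,more} = +{ack,more}  (offer→select)
        • ack:
          X ↦ X
        • more:
          X ↦ X
    • more:
      ?Unit = !Unit
        X ↦ X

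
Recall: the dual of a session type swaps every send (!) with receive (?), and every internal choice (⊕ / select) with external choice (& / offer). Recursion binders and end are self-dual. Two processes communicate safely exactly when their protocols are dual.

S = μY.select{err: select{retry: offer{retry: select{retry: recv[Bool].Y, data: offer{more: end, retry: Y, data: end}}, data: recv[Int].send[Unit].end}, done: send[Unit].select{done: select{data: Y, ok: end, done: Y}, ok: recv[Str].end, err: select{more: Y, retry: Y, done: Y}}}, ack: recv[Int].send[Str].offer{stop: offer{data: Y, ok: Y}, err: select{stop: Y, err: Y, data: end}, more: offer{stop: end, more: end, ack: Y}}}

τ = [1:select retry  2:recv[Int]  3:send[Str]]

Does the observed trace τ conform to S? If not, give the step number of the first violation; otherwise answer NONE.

[1] got select retry, protocol expects select err or select ack  ✗

1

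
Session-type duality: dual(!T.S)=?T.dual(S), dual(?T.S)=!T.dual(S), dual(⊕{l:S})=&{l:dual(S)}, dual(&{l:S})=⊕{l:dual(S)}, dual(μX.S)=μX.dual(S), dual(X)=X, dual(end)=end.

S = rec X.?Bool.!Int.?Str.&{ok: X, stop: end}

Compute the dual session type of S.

rec X.!Bool.?Int.!Str.+{ok: X, stop: end}

rec X ↦ rec X  (rec unchanged)
  ?Bool ↦ !Bool
    !Int ↦ ?Int
      ?Str ↦ !Str
        &{ok,stop} ↦ +{ok,stop}  (offer→select)
          case ok:
            X ↦ X
          case stop:
            end ↦ end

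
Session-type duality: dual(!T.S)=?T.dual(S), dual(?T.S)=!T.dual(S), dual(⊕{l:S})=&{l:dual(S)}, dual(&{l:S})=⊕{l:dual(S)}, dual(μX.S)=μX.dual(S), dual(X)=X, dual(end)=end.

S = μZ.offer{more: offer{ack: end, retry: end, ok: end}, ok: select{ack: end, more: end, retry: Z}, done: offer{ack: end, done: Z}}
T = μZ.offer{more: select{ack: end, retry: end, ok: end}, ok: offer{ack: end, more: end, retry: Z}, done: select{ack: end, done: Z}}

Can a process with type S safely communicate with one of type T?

NO

μZ | μZ  ok (μ self-dual)
  offer{more,ok,done} | offer{more,ok,done}  ✗ choice polarity not flipped — not dual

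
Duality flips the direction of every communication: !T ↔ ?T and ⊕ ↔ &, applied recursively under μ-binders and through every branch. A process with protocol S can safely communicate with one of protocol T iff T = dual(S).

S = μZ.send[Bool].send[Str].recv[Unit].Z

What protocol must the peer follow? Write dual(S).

μZ.recv[Bool].recv[Str].send[Unit].Z

μZ → μZ  (binder kept)
  send[Bool] → recv[Bool]
    send[Str] → recv[Str]
      recv[Unit] → send[Unit]
        Z self-dual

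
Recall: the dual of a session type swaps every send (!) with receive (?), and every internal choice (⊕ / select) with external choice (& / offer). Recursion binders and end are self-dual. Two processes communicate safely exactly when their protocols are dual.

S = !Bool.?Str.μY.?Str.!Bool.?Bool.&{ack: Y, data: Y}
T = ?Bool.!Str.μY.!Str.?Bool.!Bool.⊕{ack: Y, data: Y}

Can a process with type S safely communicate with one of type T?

YES

!Bool vs ?Bool  ✓
  ?Str vs !Str  ✓
    μY vs μY  ✓ (binder kept)
      ?Str vs !Str  ✓
        !Bool vs ?Bool  ✓
          ?Bool vs !Bool  ✓
            &{ack,data} vs ⊕{ack,data}  ✓ same labels
              case ack:
                Y vs Y  ✓
              case data:
                Y vs Y  ✓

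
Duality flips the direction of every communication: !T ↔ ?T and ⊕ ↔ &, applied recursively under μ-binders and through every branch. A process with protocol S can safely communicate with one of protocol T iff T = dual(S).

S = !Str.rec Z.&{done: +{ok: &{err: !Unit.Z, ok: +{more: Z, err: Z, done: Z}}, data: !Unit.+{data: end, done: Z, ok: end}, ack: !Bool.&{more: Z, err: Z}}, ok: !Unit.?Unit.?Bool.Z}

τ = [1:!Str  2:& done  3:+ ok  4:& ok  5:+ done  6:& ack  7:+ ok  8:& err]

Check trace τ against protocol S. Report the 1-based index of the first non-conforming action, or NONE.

step 1: !Str  match  state: rec Z.…
step 2: & done  match  state: +{ok: &{err: !Unit.rec Z.…, ok: +{more: rec Z.…, err: rec Z.…, done: rec Z.…}}, data: !Unit.+{data: end, done: rec Z.…, ok: end}, ack: !Bool.&{more: rec Z.…, err: rec Z.…}}
step 3: + ok  match  state: &{err: !Unit.rec Z.…, ok: +{more: rec Z.…, err: rec Z.…, done: rec Z.…}}
step 4: & ok  match  state: +{more: rec Z.…, err: rec Z.…, done: rec Z.…}
step 5: + done  match  state: rec Z.…
step 6: got & ack, protocol expects & done or & ok  ✗

6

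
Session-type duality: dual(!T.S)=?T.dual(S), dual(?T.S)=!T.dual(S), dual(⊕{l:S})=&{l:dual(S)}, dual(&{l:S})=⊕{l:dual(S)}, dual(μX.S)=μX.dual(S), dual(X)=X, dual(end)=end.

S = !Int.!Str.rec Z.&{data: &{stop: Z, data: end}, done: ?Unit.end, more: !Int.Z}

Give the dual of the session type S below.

!Int ↦ ?Int
  !Str ↦ ?Str
    rec Z ↦ rec Z  (μ self-dual)
      &{data,done,more} ↦ +{data,done,more}  (&→⊕)
        [data]
          &{stop,data} ↦ +{stop,data}  (&→⊕)
            [stop]
              Z ↦ Z
            [data]
              end ↦ end
        [done]
          ?Unit ↦ !Unit
            end ↦ end
        [more]
          !Int ↦ ?Int
            Z ↦ Z

?Int.?Str.rec Z.+{data: +{stop: Z, data: end}, done: !Unit.end, more: ?Int.Z}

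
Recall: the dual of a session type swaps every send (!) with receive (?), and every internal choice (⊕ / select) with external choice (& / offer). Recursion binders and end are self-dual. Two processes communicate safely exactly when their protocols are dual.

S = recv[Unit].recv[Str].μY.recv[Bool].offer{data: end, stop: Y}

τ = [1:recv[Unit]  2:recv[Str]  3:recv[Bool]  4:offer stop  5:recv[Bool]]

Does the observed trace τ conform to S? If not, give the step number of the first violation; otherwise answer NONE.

NONE

[1] recv[Unit]  ok  residual = recv[Str].μY.…
[2] recv[Str]  ok  residual = μY.…
[3] recv[Bool]  ok  residual = offer{data: end, stop: μY.…}
[4] offer stop  ok  residual = μY.…
[5] recv[Bool]  ok  residual = offer{data: end, stop: μY.…}
τ conforms to S (length 5)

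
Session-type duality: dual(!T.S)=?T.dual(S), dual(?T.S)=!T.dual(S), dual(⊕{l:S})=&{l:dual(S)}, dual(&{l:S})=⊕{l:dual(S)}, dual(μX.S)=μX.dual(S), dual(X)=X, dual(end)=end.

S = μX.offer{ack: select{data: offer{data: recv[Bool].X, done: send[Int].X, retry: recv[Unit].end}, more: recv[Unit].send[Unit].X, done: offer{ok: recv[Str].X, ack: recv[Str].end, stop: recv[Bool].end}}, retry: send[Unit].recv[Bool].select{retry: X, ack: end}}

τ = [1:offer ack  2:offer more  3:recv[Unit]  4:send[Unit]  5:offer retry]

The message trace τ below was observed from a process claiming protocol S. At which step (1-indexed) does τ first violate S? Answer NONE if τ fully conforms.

2

step 1: offer ack  ✓  now at select{data: offer{data: recv[Bool].μX.…, done: send[Int].μX.…, retry: recv[Unit].end}, more: recv[Unit].send[Unit].μX.…, done: offer{ok: recv[Str].μX.…, ack: recv[Str].end, stop: recv[Bool].end}}
step 2: got offer more, protocol expects select data or select more or select done  ✗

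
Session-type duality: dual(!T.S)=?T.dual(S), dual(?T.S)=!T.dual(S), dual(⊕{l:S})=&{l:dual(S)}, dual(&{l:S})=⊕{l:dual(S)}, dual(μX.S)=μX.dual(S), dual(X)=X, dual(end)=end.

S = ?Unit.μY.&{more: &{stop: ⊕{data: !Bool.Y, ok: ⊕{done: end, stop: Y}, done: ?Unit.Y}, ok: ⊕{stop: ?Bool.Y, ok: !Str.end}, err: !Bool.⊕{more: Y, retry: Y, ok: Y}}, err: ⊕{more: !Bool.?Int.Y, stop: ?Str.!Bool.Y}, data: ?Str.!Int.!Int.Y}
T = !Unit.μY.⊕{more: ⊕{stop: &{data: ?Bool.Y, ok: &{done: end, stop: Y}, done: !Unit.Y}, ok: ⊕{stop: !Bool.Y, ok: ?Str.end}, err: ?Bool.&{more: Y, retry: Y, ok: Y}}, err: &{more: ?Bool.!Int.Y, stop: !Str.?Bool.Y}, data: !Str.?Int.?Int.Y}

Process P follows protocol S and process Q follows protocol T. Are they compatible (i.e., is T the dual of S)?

?Unit ‖ !Unit  match
  μY ‖ μY  match (rec unchanged)
    &{more,err,data} ‖ ⊕{more,err,data}  match same labels
      case more:
        &{stop,ok,err} ‖ ⊕{stop,ok,err}  match same labels
          case stop:
            ⊕{data,ok,done} ‖ &{data,ok,done}  match same labels
              case data:
                !Bool ‖ ?Bool  match
                  Y ‖ Y  match
              case ok:
                ⊕{done,stop} ‖ &{done,stop}  match same labels
                  case done:
                    end ‖ end  match
                  case stop:
                    Y ‖ Y  match
              case done:
                ?Unit ‖ !Unit  match
                  Y ‖ Y  match
          case ok:
            ⊕{stop,ok} ‖ ⊕{stop,ok}  ✗ choice polarity not flipped — not dual

NO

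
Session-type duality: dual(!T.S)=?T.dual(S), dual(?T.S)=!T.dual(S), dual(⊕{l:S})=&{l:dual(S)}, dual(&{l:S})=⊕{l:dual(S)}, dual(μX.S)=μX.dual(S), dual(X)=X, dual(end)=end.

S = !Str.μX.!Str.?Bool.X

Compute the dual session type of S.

?Str.μX.?Str.!Bool.X

!Str ↦ ?Str
  μX ↦ μX  (μ self-dual)
    !Str ↦ ?Str
      ?Bool ↦ !Bool
        X ↦ X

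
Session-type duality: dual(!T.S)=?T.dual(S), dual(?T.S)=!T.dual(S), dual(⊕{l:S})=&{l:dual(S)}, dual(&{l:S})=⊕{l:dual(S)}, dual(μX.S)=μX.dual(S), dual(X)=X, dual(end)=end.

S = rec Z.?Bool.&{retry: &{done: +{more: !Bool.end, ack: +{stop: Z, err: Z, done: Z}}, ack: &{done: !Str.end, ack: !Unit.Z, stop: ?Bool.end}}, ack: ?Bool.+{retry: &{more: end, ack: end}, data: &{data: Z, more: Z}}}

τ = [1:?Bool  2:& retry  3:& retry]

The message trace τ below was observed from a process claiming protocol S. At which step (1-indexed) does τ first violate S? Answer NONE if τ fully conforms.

3

step 1: ?Bool  ok  state: &{retry: &{done: +{more: !Bool.end, ack: +{stop: rec Z.…, err: rec Z.…, done: rec Z.…}}, ack: &{done: !Str.end, ack: !Unit.rec Z.…, stop: ?Bool.end}}, ack: ?Bool.+{retry: &{more: end, ack: end}, data: &{data: rec Z.…, more: rec Z.…}}}
step 2: & retry  ok  state: &{done: +{more: !Bool.end, ack: +{stop: rec Z.…, err: rec Z.…, done: rec Z.…}}, ack: &{done: !Str.end, ack: !Unit.rec Z.…, stop: ?Bool.end}}
step 3: got & retry, protocol expects & done or & ack  ✗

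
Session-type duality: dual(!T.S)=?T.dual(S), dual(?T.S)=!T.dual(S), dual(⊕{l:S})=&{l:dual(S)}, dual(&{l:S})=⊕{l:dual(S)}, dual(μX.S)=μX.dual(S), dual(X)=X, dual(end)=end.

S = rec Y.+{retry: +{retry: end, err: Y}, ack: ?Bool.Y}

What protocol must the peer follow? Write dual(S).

rec Y ↦ rec Y  (μ self-dual)
  +{retry,ack} ↦ &{retry,ack}  (select→offer)
    case retry:
      +{retry,err} ↦ &{retry,err}  (select→offer)
        case retry:
          end self-dual
        case err:
          Y self-dual
    case ack:
      ?Bool ↦ !Bool
        Y self-dual

rec Y.&{retry: &{retry: end, err: Y}, ack: !Bool.Y}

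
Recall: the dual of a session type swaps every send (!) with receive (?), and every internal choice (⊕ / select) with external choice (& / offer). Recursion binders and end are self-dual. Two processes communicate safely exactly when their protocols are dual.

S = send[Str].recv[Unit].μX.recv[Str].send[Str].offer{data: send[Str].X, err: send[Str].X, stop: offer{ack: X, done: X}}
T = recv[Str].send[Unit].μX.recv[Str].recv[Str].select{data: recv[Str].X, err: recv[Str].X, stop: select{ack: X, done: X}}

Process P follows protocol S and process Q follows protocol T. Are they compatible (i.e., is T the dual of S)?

NO

send[Str] vs recv[Str]  ✓
  recv[Unit] vs send[Unit]  ✓
    μX vs μX  ✓ (μ self-dual)
      recv[Str] vs recv[Str]  ✗ same direction on both sides — not dual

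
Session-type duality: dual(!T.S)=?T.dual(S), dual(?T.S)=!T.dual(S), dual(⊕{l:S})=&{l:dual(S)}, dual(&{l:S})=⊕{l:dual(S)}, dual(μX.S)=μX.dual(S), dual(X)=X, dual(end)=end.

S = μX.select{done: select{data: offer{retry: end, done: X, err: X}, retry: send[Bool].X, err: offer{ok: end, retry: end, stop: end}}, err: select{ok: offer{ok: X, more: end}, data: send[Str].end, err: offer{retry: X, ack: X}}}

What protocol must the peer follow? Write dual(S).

μX → μX  (rec unchanged)
  select{done,err} → offer{done,err}  (⊕→&)
    case done:
      select{data,retry,err} → offer{data,retry,err}  (⊕→&)
        case data:
          offer{retry,done,err} → select{retry,done,err}  (external→internal)
            case retry:
              dual(end) = end
            case done:
              dual(X) = X
            case err:
              dual(X) = X
        case retry:
          send[Bool] → recv[Bool]
            dual(X) = X
        case err:
          offer{ok,retry,stop} → select{ok,retry,stop}  (external→internal)
            case ok:
              dual(end) = end
            case retry:
              dual(end) = end
            case stop:
              dual(end) = end
    case err:
      select{ok,data,err} → offer{ok,data,err}  (⊕→&)
        case ok:
          offer{ok,more} → select{ok,more}  (external→internal)
            case ok:
              dual(X) = X
            case more:
              dual(end) = end
        case data:
          send[Str] → recv[Str]
            dual(end) = end
        case err:
          offer{retry,ack} → select{retry,ack}  (external→internal)
            case retry:
              dual(X) = X
            case ack:
              dual(X) = X

μX.offer{done: offer{data: select{retry: end, done: X, err: X}, retry: recv[Bool].X, err: select{ok: end, retry: end, stop: end}}, err: offer{ok: select{ok: X, more: end}, data: recv[Str].end, err: select{retry: X, ack: X}}}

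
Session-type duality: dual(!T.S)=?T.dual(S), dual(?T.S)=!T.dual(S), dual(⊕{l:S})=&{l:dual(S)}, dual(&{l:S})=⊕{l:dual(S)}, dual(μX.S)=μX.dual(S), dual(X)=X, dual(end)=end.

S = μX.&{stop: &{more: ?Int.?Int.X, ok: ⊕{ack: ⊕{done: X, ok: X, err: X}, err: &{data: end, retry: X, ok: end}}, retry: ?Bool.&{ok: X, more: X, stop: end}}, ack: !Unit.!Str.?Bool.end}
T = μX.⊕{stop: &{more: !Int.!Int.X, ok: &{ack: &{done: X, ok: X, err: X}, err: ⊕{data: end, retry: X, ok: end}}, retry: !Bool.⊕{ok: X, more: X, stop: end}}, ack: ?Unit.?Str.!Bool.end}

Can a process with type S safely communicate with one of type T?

NO

μX | μX  ✓ (binder kept)
  &{stop,ack} | ⊕{stop,ack}  ✓ label sets agree
    • stop:
      &{more,ok,retry} | &{more,ok,retry}  ✗ choice polarity not flipped — not dual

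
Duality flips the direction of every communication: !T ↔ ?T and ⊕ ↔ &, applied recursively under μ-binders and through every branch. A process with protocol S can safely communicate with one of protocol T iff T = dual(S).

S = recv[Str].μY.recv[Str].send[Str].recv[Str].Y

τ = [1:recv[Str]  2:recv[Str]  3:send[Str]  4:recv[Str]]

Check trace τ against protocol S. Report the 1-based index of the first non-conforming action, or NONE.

[1] recv[Str]  match  state: μY.…
[2] recv[Str]  match  state: send[Str].recv[Str].μY.…
[3] send[Str]  match  state: recv[Str].μY.…
[4] recv[Str]  match  state: μY.…
all 4 steps conform

NONE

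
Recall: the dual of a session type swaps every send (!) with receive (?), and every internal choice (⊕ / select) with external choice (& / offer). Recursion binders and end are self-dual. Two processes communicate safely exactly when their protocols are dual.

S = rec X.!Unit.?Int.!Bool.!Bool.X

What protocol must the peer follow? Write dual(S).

rec X = rec X  (binder kept)
  !Unit = ?Unit
    ?Int = !Int
      !Bool = ?Bool
        !Bool = ?Bool
          dual(X) = X

rec X.?Unit.!Int.?Bool.?Bool.X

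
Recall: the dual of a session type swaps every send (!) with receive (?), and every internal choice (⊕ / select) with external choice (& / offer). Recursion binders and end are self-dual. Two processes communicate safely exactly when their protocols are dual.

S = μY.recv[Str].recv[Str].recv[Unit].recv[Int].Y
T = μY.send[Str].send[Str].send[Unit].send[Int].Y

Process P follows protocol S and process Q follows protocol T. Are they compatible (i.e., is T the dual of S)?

μY | μY  ✓ (μ self-dual)
  recv[Str] | send[Str]  ✓
    recv[Str] | send[Str]  ✓
      recv[Unit] | send[Unit]  ✓
        recv[Int] | send[Int]  ✓
          Y | Y  ✓

YES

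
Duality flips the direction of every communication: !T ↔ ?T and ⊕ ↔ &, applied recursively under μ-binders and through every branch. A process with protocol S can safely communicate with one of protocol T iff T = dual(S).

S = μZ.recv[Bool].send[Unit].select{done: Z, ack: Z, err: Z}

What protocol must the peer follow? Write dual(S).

μZ.send[Bool].recv[Unit].offer{done: Z, ack: Z, err: Z}

μZ → μZ  (binder kept)
  recv[Bool] → send[Bool]
    send[Unit] → recv[Unit]
      select{done,ack,err} → offer{done,ack,err}  (internal→external)
        [done]
          Z ↦ Z
        [ack]
          Z ↦ Z
        [err]
          Z ↦ Z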